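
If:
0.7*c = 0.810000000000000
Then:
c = 1.16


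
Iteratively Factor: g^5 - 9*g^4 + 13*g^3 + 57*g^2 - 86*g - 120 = (g - 4)*(g^4 - 5*g^3 - 7*g^2 + 29*g + 30) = (g - 5)*(g - 4)*(g^3 - 7*g - 6) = (g - 5)*(g - 4)*(g + 2)*(g^2 - 2*g - 3) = (g - 5)*(g - 4)*(g + 1)*(g + 2)*(g - 3)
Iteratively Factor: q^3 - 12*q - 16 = (q + 2)*(q^2 - 2*q - 8) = (q + 2)^2*(q - 4)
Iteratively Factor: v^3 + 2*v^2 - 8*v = (v + 4)*(v^2 - 2*v) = (v - 2)*(v + 4)*(v)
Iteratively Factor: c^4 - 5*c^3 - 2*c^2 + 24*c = (c - 3)*(c^3 - 2*c^2 - 8*c) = (c - 3)*(c + 2)*(c^2 - 4*c) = c*(c - 3)*(c + 2)*(c - 4)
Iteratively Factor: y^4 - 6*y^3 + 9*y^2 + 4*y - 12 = (y - 2)*(y^3 - 4*y^2 + y + 6) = (y - 3)*(y - 2)*(y^2 - y - 2) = (y - 3)*(y - 2)*(y + 1)*(y - 2)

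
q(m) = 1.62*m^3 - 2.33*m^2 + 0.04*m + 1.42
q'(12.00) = 643.96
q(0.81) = 0.78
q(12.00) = 2465.74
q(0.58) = 0.98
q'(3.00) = 29.80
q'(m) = 4.86*m^2 - 4.66*m + 0.04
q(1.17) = 0.87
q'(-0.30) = 1.88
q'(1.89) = 8.59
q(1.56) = 1.96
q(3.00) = 24.31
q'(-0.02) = 0.14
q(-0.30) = 1.15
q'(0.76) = -0.69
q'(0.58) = -1.03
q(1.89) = 4.11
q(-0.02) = 1.42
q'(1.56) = 4.60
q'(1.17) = 1.24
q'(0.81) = -0.55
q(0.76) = 0.82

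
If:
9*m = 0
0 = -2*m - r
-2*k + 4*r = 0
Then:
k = 0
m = 0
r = 0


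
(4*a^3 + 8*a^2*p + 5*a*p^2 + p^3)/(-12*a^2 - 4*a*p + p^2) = (2*a^2 + 3*a*p + p^2)/(-6*a + p)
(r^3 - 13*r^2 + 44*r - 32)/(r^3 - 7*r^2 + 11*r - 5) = (r^2 - 12*r + 32)/(r^2 - 6*r + 5)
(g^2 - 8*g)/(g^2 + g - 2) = g*(g - 8)/(g^2 + g - 2)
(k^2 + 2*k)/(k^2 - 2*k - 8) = k/(k - 4)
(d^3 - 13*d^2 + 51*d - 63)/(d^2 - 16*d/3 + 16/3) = 3*(d^3 - 13*d^2 + 51*d - 63)/(3*d^2 - 16*d + 16)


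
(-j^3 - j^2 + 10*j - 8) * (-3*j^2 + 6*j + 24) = 3*j^5 - 3*j^4 - 60*j^3 + 60*j^2 + 192*j - 192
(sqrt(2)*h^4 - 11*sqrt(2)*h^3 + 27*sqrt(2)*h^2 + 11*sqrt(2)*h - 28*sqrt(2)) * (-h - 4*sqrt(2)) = -sqrt(2)*h^5 - 8*h^4 + 11*sqrt(2)*h^4 - 27*sqrt(2)*h^3 + 88*h^3 - 216*h^2 - 11*sqrt(2)*h^2 - 88*h + 28*sqrt(2)*h + 224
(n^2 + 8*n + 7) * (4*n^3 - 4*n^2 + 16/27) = 4*n^5 + 28*n^4 - 4*n^3 - 740*n^2/27 + 128*n/27 + 112/27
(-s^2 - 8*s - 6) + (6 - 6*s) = -s^2 - 14*s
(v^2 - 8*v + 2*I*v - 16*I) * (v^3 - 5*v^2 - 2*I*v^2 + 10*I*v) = v^5 - 13*v^4 + 44*v^3 - 52*v^2 + 160*v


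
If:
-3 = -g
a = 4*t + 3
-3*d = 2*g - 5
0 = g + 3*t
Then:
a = -1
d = -1/3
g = 3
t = -1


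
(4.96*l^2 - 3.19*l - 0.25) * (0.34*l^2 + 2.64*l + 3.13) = 1.6864*l^4 + 12.0098*l^3 + 7.0182*l^2 - 10.6447*l - 0.7825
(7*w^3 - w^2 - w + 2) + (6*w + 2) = 7*w^3 - w^2 + 5*w + 4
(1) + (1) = 2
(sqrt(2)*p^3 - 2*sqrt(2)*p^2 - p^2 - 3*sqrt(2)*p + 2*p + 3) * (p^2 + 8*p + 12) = sqrt(2)*p^5 - p^4 + 6*sqrt(2)*p^4 - 7*sqrt(2)*p^3 - 6*p^3 - 48*sqrt(2)*p^2 + 7*p^2 - 36*sqrt(2)*p + 48*p + 36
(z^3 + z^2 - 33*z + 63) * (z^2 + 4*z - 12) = z^5 + 5*z^4 - 41*z^3 - 81*z^2 + 648*z - 756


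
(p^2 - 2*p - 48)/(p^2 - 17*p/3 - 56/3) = 3*(p + 6)/(3*p + 7)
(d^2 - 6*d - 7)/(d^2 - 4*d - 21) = (d + 1)/(d + 3)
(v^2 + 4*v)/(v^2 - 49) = v*(v + 4)/(v^2 - 49)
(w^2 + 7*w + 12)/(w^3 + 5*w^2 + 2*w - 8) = (w + 3)/(w^2 + w - 2)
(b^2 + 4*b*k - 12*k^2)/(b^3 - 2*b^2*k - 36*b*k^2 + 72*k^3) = 1/(b - 6*k)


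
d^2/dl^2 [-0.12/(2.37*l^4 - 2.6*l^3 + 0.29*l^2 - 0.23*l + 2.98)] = ((3.4128*l^2 - 1.872*l + 0.0696)*(2.37*l^4 - 2.6*l^3 + 0.29*l^2 - 0.23*l + 2.98) - 0.12*(9.48*l^3 - 7.8*l^2 + 0.58*l - 0.23)*(18.96*l^3 - 15.6*l^2 + 1.16*l - 0.46))/(2.37*l^4 - 2.6*l^3 + 0.29*l^2 - 0.23*l + 2.98)^3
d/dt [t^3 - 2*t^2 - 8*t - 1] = 3*t^2 - 4*t - 8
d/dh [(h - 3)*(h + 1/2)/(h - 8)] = (h^2 - 16*h + 43/2)/(h^2 - 16*h + 64)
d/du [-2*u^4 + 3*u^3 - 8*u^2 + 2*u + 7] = -8*u^3 + 9*u^2 - 16*u + 2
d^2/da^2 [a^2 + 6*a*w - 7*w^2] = 2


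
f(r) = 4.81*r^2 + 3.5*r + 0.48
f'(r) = 9.62*r + 3.5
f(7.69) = 311.84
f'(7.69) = 77.48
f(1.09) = 10.01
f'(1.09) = 13.99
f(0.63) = 4.59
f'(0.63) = 9.56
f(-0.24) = -0.08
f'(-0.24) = 1.19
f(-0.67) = 0.29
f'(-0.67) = -2.95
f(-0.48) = -0.09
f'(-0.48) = -1.12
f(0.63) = 4.59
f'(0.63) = 9.56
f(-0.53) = -0.02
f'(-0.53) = -1.60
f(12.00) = 735.12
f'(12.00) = 118.94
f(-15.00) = 1030.23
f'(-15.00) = -140.80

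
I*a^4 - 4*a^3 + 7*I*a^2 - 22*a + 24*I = (a - 2*I)*(a + 3*I)*(a + 4*I)*(I*a + 1)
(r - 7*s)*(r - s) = r^2 - 8*r*s + 7*s^2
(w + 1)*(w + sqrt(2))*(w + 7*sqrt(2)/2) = w^3 + w^2 + 9*sqrt(2)*w^2/2 + 9*sqrt(2)*w/2 + 7*w + 7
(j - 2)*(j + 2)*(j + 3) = j^3 + 3*j^2 - 4*j - 12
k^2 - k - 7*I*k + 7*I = (k - 1)*(k - 7*I)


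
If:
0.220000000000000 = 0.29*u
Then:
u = 0.76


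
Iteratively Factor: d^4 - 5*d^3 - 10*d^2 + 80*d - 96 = (d - 4)*(d^3 - d^2 - 14*d + 24) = (d - 4)*(d - 2)*(d^2 + d - 12) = (d - 4)*(d - 3)*(d - 2)*(d + 4)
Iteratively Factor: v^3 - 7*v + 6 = (v + 3)*(v^2 - 3*v + 2) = (v - 2)*(v + 3)*(v - 1)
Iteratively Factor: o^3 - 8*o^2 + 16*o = (o - 4)*(o^2 - 4*o) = o*(o - 4)*(o - 4)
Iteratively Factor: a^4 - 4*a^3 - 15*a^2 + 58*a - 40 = (a - 2)*(a^3 - 2*a^2 - 19*a + 20) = (a - 5)*(a - 2)*(a^2 + 3*a - 4) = (a - 5)*(a - 2)*(a - 1)*(a + 4)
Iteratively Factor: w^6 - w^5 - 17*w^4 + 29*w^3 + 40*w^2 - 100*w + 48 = (w + 2)*(w^5 - 3*w^4 - 11*w^3 + 51*w^2 - 62*w + 24) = (w - 2)*(w + 2)*(w^4 - w^3 - 13*w^2 + 25*w - 12) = (w - 2)*(w - 1)*(w + 2)*(w^3 - 13*w + 12) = (w - 2)*(w - 1)*(w + 2)*(w + 4)*(w^2 - 4*w + 3) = (w - 2)*(w - 1)^2*(w + 2)*(w + 4)*(w - 3)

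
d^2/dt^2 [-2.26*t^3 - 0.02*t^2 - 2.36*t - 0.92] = -13.56*t - 0.04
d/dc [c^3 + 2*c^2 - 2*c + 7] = 3*c^2 + 4*c - 2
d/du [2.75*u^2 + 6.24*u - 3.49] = 5.5*u + 6.24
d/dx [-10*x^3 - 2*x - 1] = -30*x^2 - 2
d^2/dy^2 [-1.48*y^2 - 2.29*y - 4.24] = -2.96000000000000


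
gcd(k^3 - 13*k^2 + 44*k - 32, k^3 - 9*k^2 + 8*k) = k^2 - 9*k + 8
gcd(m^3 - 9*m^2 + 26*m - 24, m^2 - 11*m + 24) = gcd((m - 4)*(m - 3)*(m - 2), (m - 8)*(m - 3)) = m - 3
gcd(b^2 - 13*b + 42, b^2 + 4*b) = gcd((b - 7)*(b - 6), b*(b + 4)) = 1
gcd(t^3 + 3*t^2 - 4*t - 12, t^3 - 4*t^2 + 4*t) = t - 2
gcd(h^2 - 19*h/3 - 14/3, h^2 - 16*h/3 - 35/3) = h - 7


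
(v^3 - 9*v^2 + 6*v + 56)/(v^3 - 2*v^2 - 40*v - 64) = (v^2 - 11*v + 28)/(v^2 - 4*v - 32)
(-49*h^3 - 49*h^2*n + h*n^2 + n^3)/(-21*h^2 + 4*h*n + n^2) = (7*h^2 + 6*h*n - n^2)/(3*h - n)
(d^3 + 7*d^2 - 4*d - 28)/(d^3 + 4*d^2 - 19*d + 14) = (d + 2)/(d - 1)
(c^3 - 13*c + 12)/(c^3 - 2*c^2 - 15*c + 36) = (c - 1)/(c - 3)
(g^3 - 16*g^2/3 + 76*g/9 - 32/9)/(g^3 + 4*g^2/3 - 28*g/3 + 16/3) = (g - 8/3)/(g + 4)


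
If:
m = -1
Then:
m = -1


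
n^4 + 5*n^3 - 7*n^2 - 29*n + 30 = (n - 2)*(n - 1)*(n + 3)*(n + 5)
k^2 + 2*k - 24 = (k - 4)*(k + 6)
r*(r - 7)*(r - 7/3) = r^3 - 28*r^2/3 + 49*r/3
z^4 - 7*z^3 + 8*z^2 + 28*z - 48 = (z - 4)*(z - 3)*(z - 2)*(z + 2)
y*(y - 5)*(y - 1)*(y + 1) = y^4 - 5*y^3 - y^2 + 5*y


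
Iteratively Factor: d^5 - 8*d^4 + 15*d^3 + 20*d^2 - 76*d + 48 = (d - 3)*(d^4 - 5*d^3 + 20*d - 16) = (d - 3)*(d + 2)*(d^3 - 7*d^2 + 14*d - 8) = (d - 3)*(d - 1)*(d + 2)*(d^2 - 6*d + 8) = (d - 4)*(d - 3)*(d - 1)*(d + 2)*(d - 2)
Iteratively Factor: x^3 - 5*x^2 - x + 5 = (x - 5)*(x^2 - 1) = (x - 5)*(x + 1)*(x - 1)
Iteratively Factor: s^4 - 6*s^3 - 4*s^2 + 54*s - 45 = (s + 3)*(s^3 - 9*s^2 + 23*s - 15) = (s - 5)*(s + 3)*(s^2 - 4*s + 3) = (s - 5)*(s - 3)*(s + 3)*(s - 1)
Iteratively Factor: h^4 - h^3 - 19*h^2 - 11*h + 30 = (h - 1)*(h^3 - 19*h - 30) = (h - 5)*(h - 1)*(h^2 + 5*h + 6) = (h - 5)*(h - 1)*(h + 2)*(h + 3)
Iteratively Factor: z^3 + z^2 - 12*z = (z)*(z^2 + z - 12) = z*(z - 3)*(z + 4)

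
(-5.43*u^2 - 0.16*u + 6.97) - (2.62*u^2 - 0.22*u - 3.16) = -8.05*u^2 + 0.06*u + 10.13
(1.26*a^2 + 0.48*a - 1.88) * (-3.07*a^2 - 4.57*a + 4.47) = -3.8682*a^4 - 7.2318*a^3 + 9.2102*a^2 + 10.7372*a - 8.4036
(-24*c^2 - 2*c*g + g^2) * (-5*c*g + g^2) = 120*c^3*g - 14*c^2*g^2 - 7*c*g^3 + g^4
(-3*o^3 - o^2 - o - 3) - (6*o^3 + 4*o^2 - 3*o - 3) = -9*o^3 - 5*o^2 + 2*o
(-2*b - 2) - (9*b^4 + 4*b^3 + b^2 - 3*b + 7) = -9*b^4 - 4*b^3 - b^2 + b - 9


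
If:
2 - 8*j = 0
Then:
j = 1/4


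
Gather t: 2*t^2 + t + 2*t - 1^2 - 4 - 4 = 2*t^2 + 3*t - 9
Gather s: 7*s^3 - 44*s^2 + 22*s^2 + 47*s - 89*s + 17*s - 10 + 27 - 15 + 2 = 7*s^3 - 22*s^2 - 25*s + 4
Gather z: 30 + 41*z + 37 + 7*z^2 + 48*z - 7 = 7*z^2 + 89*z + 60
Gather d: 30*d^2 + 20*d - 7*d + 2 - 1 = 30*d^2 + 13*d + 1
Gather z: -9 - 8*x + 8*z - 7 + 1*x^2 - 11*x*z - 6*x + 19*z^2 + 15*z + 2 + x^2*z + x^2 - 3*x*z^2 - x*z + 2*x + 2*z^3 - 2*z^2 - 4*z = 2*x^2 - 12*x + 2*z^3 + z^2*(17 - 3*x) + z*(x^2 - 12*x + 19) - 14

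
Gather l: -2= -2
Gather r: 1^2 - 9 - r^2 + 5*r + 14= -r^2 + 5*r + 6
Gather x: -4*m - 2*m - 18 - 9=-6*m - 27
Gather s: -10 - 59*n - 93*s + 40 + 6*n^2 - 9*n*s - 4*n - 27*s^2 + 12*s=6*n^2 - 63*n - 27*s^2 + s*(-9*n - 81) + 30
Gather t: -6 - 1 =-7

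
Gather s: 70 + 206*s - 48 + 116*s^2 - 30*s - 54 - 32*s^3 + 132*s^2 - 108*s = -32*s^3 + 248*s^2 + 68*s - 32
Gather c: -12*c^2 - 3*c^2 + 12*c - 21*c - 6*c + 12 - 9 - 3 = -15*c^2 - 15*c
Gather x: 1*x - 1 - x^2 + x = -x^2 + 2*x - 1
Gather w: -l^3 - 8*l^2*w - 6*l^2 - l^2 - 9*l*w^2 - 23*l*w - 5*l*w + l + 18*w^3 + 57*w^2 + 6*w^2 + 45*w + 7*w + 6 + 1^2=-l^3 - 7*l^2 + l + 18*w^3 + w^2*(63 - 9*l) + w*(-8*l^2 - 28*l + 52) + 7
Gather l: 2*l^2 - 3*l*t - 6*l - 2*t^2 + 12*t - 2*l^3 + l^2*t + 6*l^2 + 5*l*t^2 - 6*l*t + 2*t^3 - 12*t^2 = -2*l^3 + l^2*(t + 8) + l*(5*t^2 - 9*t - 6) + 2*t^3 - 14*t^2 + 12*t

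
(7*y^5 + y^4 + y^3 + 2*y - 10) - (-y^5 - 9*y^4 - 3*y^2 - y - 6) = 8*y^5 + 10*y^4 + y^3 + 3*y^2 + 3*y - 4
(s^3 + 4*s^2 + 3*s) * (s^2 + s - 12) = s^5 + 5*s^4 - 5*s^3 - 45*s^2 - 36*s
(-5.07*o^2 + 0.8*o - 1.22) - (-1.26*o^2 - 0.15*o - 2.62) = -3.81*o^2 + 0.95*o + 1.4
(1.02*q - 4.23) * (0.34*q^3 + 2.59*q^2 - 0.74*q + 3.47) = 0.3468*q^4 + 1.2036*q^3 - 11.7105*q^2 + 6.6696*q - 14.6781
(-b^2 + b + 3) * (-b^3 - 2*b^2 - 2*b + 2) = b^5 + b^4 - 3*b^3 - 10*b^2 - 4*b + 6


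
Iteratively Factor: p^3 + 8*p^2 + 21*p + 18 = (p + 3)*(p^2 + 5*p + 6) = (p + 3)^2*(p + 2)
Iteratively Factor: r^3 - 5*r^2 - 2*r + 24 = (r + 2)*(r^2 - 7*r + 12) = (r - 4)*(r + 2)*(r - 3)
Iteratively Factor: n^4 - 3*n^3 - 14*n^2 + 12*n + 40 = (n - 2)*(n^3 - n^2 - 16*n - 20) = (n - 2)*(n + 2)*(n^2 - 3*n - 10) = (n - 2)*(n + 2)^2*(n - 5)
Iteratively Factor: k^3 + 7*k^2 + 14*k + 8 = (k + 4)*(k^2 + 3*k + 2) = (k + 1)*(k + 4)*(k + 2)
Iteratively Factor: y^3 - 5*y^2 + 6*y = (y)*(y^2 - 5*y + 6) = y*(y - 2)*(y - 3)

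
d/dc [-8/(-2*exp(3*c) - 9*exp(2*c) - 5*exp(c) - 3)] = (-48*exp(2*c) - 144*exp(c) - 40)*exp(c)/(2*exp(3*c) + 9*exp(2*c) + 5*exp(c) + 3)^2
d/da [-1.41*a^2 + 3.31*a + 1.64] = 3.31 - 2.82*a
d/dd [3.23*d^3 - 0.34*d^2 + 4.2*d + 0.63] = 9.69*d^2 - 0.68*d + 4.2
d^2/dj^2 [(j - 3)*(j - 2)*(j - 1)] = 6*j - 12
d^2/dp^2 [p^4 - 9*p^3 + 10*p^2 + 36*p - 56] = 12*p^2 - 54*p + 20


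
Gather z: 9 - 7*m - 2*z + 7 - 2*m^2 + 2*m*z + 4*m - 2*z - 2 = -2*m^2 - 3*m + z*(2*m - 4) + 14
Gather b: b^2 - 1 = b^2 - 1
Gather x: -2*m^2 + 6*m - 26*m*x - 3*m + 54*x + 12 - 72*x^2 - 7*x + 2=-2*m^2 + 3*m - 72*x^2 + x*(47 - 26*m) + 14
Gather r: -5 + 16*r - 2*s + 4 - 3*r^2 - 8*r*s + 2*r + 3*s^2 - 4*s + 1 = -3*r^2 + r*(18 - 8*s) + 3*s^2 - 6*s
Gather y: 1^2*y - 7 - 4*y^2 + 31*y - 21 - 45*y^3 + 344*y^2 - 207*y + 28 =-45*y^3 + 340*y^2 - 175*y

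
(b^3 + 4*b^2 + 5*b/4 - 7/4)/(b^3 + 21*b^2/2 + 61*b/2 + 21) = (b - 1/2)/(b + 6)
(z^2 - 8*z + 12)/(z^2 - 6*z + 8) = (z - 6)/(z - 4)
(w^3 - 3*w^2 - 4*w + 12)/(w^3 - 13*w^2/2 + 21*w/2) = 2*(w^2 - 4)/(w*(2*w - 7))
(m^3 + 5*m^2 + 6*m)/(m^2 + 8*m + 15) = m*(m + 2)/(m + 5)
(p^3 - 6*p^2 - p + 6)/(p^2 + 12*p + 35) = (p^3 - 6*p^2 - p + 6)/(p^2 + 12*p + 35)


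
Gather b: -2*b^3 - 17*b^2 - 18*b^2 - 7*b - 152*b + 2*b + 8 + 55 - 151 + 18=-2*b^3 - 35*b^2 - 157*b - 70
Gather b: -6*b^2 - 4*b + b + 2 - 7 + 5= -6*b^2 - 3*b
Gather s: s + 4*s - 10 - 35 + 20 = 5*s - 25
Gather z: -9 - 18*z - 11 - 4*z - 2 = -22*z - 22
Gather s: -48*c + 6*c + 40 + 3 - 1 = 42 - 42*c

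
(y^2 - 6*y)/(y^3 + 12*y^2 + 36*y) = (y - 6)/(y^2 + 12*y + 36)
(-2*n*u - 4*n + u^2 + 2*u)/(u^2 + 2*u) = (-2*n + u)/u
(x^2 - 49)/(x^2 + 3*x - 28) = (x - 7)/(x - 4)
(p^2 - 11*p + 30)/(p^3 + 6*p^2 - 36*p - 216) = (p - 5)/(p^2 + 12*p + 36)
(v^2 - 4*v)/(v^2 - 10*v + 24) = v/(v - 6)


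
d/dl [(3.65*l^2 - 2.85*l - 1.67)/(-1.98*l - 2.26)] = (-7.227*l^2 - 16.498*l + 3.1344)/(3.9204*l^2 + 8.9496*l + 5.1076)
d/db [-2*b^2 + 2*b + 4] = 2 - 4*b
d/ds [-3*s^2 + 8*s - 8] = 8 - 6*s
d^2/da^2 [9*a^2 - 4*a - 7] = 18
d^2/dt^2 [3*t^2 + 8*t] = 6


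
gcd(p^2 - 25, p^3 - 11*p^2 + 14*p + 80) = p - 5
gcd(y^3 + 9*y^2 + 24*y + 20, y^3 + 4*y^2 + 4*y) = y^2 + 4*y + 4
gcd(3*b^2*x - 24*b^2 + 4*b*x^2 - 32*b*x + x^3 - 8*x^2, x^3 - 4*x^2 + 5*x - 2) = 1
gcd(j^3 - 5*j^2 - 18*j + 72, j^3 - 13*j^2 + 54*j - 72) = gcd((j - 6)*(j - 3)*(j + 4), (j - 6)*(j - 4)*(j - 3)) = j^2 - 9*j + 18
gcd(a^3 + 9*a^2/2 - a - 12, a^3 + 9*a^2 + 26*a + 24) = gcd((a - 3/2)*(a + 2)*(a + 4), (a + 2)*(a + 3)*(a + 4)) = a^2 + 6*a + 8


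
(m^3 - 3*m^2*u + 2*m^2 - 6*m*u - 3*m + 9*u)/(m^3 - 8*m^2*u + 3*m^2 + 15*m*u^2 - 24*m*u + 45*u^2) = (1 - m)/(-m + 5*u)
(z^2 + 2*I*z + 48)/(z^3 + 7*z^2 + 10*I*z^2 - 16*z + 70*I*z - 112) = (z - 6*I)/(z^2 + z*(7 + 2*I) + 14*I)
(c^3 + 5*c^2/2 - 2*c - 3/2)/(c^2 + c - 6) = (2*c^2 - c - 1)/(2*(c - 2))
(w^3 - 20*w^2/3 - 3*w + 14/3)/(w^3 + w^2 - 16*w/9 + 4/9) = 3*(w^2 - 6*w - 7)/(3*w^2 + 5*w - 2)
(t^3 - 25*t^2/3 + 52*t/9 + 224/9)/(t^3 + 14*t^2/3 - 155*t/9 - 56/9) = (3*t^2 - 17*t - 28)/(3*t^2 + 22*t + 7)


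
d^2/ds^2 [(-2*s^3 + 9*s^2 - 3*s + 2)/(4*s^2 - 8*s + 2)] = (32*s^3 - 6*s^2 - 36*s + 25)/(8*s^6 - 48*s^5 + 108*s^4 - 112*s^3 + 54*s^2 - 12*s + 1)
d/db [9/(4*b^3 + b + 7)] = 9*(-12*b^2 - 1)/(4*b^3 + b + 7)^2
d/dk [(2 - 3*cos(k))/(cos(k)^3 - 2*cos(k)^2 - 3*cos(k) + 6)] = (-6*cos(k)^3 + 12*cos(k)^2 - 8*cos(k) + 12)*sin(k)/((sin(k)^2 + 2)^2*(cos(k) - 2)^2)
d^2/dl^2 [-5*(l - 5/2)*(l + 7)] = -10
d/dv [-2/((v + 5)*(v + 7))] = 4*(v + 6)/((v + 5)^2*(v + 7)^2)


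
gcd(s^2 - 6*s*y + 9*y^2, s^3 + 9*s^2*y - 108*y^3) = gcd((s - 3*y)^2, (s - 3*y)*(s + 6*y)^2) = -s + 3*y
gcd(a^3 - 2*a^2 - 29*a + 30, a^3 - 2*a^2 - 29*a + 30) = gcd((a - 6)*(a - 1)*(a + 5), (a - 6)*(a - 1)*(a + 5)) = a^3 - 2*a^2 - 29*a + 30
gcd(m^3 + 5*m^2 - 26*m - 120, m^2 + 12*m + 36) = m + 6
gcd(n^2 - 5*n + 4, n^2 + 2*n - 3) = n - 1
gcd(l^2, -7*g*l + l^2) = l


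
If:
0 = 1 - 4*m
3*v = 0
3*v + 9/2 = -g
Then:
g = -9/2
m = 1/4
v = 0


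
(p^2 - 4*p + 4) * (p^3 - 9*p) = p^5 - 4*p^4 - 5*p^3 + 36*p^2 - 36*p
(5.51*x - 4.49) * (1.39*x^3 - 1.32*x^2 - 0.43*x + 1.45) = 7.6589*x^4 - 13.5143*x^3 + 3.5575*x^2 + 9.9202*x - 6.5105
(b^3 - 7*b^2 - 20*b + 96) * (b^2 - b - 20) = b^5 - 8*b^4 - 33*b^3 + 256*b^2 + 304*b - 1920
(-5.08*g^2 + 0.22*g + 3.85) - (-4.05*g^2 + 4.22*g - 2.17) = -1.03*g^2 - 4.0*g + 6.02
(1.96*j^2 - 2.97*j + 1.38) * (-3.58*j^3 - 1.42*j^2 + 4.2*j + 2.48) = -7.0168*j^5 + 7.8494*j^4 + 7.509*j^3 - 9.5728*j^2 - 1.5696*j + 3.4224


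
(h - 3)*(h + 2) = h^2 - h - 6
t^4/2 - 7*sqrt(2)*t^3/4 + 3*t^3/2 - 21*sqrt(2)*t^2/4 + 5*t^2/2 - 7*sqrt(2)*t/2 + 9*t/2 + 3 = (t/2 + 1/2)*(t + 2)*(t - 3*sqrt(2))*(t - sqrt(2)/2)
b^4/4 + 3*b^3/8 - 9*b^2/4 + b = b*(b/4 + 1)*(b - 2)*(b - 1/2)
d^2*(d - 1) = d^3 - d^2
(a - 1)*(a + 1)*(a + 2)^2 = a^4 + 4*a^3 + 3*a^2 - 4*a - 4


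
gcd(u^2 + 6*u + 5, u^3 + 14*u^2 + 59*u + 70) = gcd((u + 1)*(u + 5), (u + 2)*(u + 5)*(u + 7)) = u + 5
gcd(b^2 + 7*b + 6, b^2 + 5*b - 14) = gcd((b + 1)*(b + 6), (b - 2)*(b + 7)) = 1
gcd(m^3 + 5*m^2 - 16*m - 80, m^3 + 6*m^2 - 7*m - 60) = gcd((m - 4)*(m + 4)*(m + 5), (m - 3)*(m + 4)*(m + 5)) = m^2 + 9*m + 20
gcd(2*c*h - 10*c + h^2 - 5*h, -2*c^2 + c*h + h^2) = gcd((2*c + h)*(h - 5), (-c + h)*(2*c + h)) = 2*c + h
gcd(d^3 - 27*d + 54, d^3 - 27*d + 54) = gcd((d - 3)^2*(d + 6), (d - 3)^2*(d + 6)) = d^3 - 27*d + 54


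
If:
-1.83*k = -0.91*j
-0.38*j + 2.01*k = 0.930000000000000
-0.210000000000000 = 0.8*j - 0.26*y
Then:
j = 1.50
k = 0.75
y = 5.43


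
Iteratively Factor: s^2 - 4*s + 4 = (s - 2)*(s - 2)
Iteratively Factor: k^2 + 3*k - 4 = (k + 4)*(k - 1)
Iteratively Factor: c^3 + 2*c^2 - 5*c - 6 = (c + 1)*(c^2 + c - 6) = (c + 1)*(c + 3)*(c - 2)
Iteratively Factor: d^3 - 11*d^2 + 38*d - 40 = (d - 2)*(d^2 - 9*d + 20) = (d - 5)*(d - 2)*(d - 4)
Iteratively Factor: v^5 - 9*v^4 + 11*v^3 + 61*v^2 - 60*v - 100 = (v - 2)*(v^4 - 7*v^3 - 3*v^2 + 55*v + 50) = (v - 2)*(v + 2)*(v^3 - 9*v^2 + 15*v + 25) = (v - 5)*(v - 2)*(v + 2)*(v^2 - 4*v - 5) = (v - 5)^2*(v - 2)*(v + 2)*(v + 1)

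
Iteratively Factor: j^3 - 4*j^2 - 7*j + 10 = (j + 2)*(j^2 - 6*j + 5) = (j - 1)*(j + 2)*(j - 5)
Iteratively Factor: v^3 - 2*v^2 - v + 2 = (v - 1)*(v^2 - v - 2) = (v - 2)*(v - 1)*(v + 1)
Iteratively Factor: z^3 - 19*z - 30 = (z + 3)*(z^2 - 3*z - 10) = (z - 5)*(z + 3)*(z + 2)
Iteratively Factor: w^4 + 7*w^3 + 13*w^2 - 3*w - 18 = (w + 3)*(w^3 + 4*w^2 + w - 6) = (w + 3)^2*(w^2 + w - 2) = (w - 1)*(w + 3)^2*(w + 2)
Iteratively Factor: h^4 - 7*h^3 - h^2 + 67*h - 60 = (h - 1)*(h^3 - 6*h^2 - 7*h + 60) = (h - 5)*(h - 1)*(h^2 - h - 12) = (h - 5)*(h - 1)*(h + 3)*(h - 4)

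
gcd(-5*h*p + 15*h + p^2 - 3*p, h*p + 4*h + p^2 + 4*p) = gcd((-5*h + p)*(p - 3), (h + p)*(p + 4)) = 1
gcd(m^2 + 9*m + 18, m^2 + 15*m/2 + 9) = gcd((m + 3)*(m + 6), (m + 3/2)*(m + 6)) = m + 6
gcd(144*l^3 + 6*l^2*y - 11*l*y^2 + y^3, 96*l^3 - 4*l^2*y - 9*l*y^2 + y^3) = -24*l^2 - 5*l*y + y^2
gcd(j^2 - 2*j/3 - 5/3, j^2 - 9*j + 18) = 1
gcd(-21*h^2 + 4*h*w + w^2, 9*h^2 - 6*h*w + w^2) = -3*h + w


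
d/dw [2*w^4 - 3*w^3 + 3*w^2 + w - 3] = 8*w^3 - 9*w^2 + 6*w + 1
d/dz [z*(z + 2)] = 2*z + 2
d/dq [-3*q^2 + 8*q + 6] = 8 - 6*q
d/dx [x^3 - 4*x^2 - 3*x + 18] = 3*x^2 - 8*x - 3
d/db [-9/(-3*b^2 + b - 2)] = 9*(1 - 6*b)/(3*b^2 - b + 2)^2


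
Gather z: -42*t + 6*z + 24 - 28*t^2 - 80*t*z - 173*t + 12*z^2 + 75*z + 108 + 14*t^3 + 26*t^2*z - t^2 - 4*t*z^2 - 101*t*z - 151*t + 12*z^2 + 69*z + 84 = 14*t^3 - 29*t^2 - 366*t + z^2*(24 - 4*t) + z*(26*t^2 - 181*t + 150) + 216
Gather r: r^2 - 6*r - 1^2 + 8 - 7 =r^2 - 6*r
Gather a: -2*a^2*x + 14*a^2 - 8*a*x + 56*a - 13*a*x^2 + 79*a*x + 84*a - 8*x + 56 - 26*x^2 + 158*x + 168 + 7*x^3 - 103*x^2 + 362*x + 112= a^2*(14 - 2*x) + a*(-13*x^2 + 71*x + 140) + 7*x^3 - 129*x^2 + 512*x + 336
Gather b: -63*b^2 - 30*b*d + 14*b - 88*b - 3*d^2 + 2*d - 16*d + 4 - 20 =-63*b^2 + b*(-30*d - 74) - 3*d^2 - 14*d - 16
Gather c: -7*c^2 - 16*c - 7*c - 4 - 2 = -7*c^2 - 23*c - 6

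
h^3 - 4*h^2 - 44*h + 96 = (h - 8)*(h - 2)*(h + 6)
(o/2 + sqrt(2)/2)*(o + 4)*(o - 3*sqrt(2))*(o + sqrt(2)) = o^4/2 - sqrt(2)*o^3/2 + 2*o^3 - 5*o^2 - 2*sqrt(2)*o^2 - 20*o - 3*sqrt(2)*o - 12*sqrt(2)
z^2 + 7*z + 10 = (z + 2)*(z + 5)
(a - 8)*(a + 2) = a^2 - 6*a - 16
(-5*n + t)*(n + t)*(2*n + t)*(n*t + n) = -10*n^4*t - 10*n^4 - 13*n^3*t^2 - 13*n^3*t - 2*n^2*t^3 - 2*n^2*t^2 + n*t^4 + n*t^3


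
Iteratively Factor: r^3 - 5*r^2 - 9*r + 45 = (r - 5)*(r^2 - 9) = (r - 5)*(r - 3)*(r + 3)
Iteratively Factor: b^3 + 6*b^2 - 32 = (b + 4)*(b^2 + 2*b - 8) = (b + 4)^2*(b - 2)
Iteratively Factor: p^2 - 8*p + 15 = (p - 3)*(p - 5)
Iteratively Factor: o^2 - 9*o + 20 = (o - 4)*(o - 5)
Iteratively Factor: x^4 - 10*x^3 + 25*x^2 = (x - 5)*(x^3 - 5*x^2) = (x - 5)^2*(x^2) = x*(x - 5)^2*(x)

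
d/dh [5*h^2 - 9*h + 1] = 10*h - 9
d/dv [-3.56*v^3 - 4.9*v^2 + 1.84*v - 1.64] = -10.68*v^2 - 9.8*v + 1.84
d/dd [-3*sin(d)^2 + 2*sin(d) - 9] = 2*(1 - 3*sin(d))*cos(d)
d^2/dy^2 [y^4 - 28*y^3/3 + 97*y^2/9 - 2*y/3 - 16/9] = 12*y^2 - 56*y + 194/9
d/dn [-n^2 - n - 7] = -2*n - 1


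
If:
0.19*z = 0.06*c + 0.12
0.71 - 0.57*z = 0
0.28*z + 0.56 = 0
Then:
No Solution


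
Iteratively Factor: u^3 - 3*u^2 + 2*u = (u - 2)*(u^2 - u) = u*(u - 2)*(u - 1)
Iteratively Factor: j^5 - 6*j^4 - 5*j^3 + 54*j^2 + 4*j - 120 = (j + 2)*(j^4 - 8*j^3 + 11*j^2 + 32*j - 60) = (j + 2)^2*(j^3 - 10*j^2 + 31*j - 30) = (j - 2)*(j + 2)^2*(j^2 - 8*j + 15) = (j - 3)*(j - 2)*(j + 2)^2*(j - 5)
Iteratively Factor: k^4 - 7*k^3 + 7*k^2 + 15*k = (k + 1)*(k^3 - 8*k^2 + 15*k) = (k - 5)*(k + 1)*(k^2 - 3*k) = (k - 5)*(k - 3)*(k + 1)*(k)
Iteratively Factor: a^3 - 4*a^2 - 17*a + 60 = (a - 5)*(a^2 + a - 12) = (a - 5)*(a + 4)*(a - 3)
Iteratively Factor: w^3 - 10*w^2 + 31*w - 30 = (w - 3)*(w^2 - 7*w + 10) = (w - 3)*(w - 2)*(w - 5)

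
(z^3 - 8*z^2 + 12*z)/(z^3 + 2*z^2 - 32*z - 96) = z*(z - 2)/(z^2 + 8*z + 16)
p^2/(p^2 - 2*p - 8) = p^2/(p^2 - 2*p - 8)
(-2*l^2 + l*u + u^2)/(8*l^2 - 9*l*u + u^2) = (2*l + u)/(-8*l + u)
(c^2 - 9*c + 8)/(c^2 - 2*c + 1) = (c - 8)/(c - 1)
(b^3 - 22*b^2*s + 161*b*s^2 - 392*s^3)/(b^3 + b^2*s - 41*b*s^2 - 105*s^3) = (b^2 - 15*b*s + 56*s^2)/(b^2 + 8*b*s + 15*s^2)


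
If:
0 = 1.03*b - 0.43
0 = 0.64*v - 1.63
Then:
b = 0.42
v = 2.55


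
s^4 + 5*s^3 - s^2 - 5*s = s*(s - 1)*(s + 1)*(s + 5)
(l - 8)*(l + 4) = l^2 - 4*l - 32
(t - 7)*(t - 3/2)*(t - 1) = t^3 - 19*t^2/2 + 19*t - 21/2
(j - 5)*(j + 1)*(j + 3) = j^3 - j^2 - 17*j - 15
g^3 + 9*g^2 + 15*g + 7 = (g + 1)^2*(g + 7)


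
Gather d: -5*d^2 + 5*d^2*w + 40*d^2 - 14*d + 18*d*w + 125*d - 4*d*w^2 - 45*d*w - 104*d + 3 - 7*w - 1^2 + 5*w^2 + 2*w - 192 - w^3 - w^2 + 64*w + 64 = d^2*(5*w + 35) + d*(-4*w^2 - 27*w + 7) - w^3 + 4*w^2 + 59*w - 126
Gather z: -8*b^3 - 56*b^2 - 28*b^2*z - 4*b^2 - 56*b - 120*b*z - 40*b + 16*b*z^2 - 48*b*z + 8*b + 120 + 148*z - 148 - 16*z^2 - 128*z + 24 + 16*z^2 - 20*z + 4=-8*b^3 - 60*b^2 + 16*b*z^2 - 88*b + z*(-28*b^2 - 168*b)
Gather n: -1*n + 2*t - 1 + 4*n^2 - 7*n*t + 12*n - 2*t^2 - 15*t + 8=4*n^2 + n*(11 - 7*t) - 2*t^2 - 13*t + 7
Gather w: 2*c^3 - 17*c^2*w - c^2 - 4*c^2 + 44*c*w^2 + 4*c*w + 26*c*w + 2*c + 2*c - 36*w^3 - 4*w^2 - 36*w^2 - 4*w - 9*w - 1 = 2*c^3 - 5*c^2 + 4*c - 36*w^3 + w^2*(44*c - 40) + w*(-17*c^2 + 30*c - 13) - 1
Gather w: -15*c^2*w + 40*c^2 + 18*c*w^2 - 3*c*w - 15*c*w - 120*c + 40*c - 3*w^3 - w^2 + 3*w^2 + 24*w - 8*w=40*c^2 - 80*c - 3*w^3 + w^2*(18*c + 2) + w*(-15*c^2 - 18*c + 16)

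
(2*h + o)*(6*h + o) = 12*h^2 + 8*h*o + o^2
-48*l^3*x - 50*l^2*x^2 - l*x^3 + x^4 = x*(-8*l + x)*(l + x)*(6*l + x)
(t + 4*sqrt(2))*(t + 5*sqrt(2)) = t^2 + 9*sqrt(2)*t + 40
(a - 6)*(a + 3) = a^2 - 3*a - 18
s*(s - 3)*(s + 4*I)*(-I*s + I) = -I*s^4 + 4*s^3 + 4*I*s^3 - 16*s^2 - 3*I*s^2 + 12*s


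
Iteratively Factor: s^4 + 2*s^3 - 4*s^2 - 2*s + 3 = (s - 1)*(s^3 + 3*s^2 - s - 3) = (s - 1)*(s + 1)*(s^2 + 2*s - 3) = (s - 1)*(s + 1)*(s + 3)*(s - 1)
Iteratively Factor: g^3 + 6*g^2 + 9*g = (g + 3)*(g^2 + 3*g) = (g + 3)^2*(g)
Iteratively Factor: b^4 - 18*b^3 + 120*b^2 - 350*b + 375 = (b - 5)*(b^3 - 13*b^2 + 55*b - 75) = (b - 5)^2*(b^2 - 8*b + 15) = (b - 5)^3*(b - 3)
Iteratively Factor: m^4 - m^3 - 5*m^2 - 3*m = (m)*(m^3 - m^2 - 5*m - 3) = m*(m + 1)*(m^2 - 2*m - 3) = m*(m + 1)^2*(m - 3)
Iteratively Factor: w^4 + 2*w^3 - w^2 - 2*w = (w + 2)*(w^3 - w) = (w - 1)*(w + 2)*(w^2 + w) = w*(w - 1)*(w + 2)*(w + 1)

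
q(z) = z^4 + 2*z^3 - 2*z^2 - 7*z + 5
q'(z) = 4*z^3 + 6*z^2 - 4*z - 7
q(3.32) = 154.40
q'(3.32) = 192.23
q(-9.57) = 6523.68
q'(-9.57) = -2925.08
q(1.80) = 8.08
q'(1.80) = 28.57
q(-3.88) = 111.86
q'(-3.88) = -134.80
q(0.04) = 4.72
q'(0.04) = -7.15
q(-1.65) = 9.53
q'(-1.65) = -2.03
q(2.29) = 30.00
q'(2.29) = 63.34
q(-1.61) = 9.46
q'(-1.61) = -1.70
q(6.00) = 1619.00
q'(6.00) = 1049.00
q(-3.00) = 35.00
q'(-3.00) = -49.00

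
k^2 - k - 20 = (k - 5)*(k + 4)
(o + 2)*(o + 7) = o^2 + 9*o + 14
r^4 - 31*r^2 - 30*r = r*(r - 6)*(r + 1)*(r + 5)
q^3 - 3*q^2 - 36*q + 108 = (q - 6)*(q - 3)*(q + 6)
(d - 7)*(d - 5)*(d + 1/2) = d^3 - 23*d^2/2 + 29*d + 35/2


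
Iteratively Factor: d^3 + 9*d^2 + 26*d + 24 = (d + 2)*(d^2 + 7*d + 12) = (d + 2)*(d + 3)*(d + 4)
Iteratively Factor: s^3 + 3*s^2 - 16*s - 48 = (s - 4)*(s^2 + 7*s + 12) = (s - 4)*(s + 3)*(s + 4)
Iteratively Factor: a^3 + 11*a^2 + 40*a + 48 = (a + 3)*(a^2 + 8*a + 16) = (a + 3)*(a + 4)*(a + 4)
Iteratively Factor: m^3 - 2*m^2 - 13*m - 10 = (m + 1)*(m^2 - 3*m - 10) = (m - 5)*(m + 1)*(m + 2)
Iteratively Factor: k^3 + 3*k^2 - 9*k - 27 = (k + 3)*(k^2 - 9) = (k + 3)^2*(k - 3)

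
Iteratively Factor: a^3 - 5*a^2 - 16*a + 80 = (a + 4)*(a^2 - 9*a + 20) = (a - 4)*(a + 4)*(a - 5)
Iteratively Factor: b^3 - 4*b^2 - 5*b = (b)*(b^2 - 4*b - 5) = b*(b + 1)*(b - 5)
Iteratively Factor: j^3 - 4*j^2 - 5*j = (j)*(j^2 - 4*j - 5) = j*(j + 1)*(j - 5)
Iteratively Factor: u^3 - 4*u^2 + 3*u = (u - 1)*(u^2 - 3*u) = u*(u - 1)*(u - 3)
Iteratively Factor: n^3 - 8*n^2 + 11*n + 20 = (n - 4)*(n^2 - 4*n - 5) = (n - 5)*(n - 4)*(n + 1)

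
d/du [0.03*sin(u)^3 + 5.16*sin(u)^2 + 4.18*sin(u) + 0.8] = (0.09*sin(u)^2 + 10.32*sin(u) + 4.18)*cos(u)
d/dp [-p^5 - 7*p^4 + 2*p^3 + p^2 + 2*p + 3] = -5*p^4 - 28*p^3 + 6*p^2 + 2*p + 2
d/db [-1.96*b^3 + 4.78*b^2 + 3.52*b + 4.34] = -5.88*b^2 + 9.56*b + 3.52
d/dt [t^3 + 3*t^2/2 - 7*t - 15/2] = 3*t^2 + 3*t - 7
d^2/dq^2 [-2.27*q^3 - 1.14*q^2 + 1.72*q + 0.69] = -13.62*q - 2.28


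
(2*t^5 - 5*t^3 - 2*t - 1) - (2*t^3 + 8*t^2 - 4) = 2*t^5 - 7*t^3 - 8*t^2 - 2*t + 3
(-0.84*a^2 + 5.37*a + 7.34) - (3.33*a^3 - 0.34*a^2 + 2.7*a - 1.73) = -3.33*a^3 - 0.5*a^2 + 2.67*a + 9.07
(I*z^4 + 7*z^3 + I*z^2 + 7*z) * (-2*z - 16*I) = -2*I*z^5 + 2*z^4 - 114*I*z^3 + 2*z^2 - 112*I*z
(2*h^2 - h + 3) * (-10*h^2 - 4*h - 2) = -20*h^4 + 2*h^3 - 30*h^2 - 10*h - 6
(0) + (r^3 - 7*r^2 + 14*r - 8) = r^3 - 7*r^2 + 14*r - 8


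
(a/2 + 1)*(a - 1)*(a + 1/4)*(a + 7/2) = a^4/2 + 19*a^3/8 + 21*a^2/16 - 53*a/16 - 7/8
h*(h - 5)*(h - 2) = h^3 - 7*h^2 + 10*h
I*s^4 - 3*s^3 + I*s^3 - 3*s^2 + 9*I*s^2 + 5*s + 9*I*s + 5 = (s + 1)*(s - I)*(s + 5*I)*(I*s + 1)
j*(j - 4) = j^2 - 4*j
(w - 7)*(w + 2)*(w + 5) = w^3 - 39*w - 70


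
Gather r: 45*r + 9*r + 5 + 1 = 54*r + 6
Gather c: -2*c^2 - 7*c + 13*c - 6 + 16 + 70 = -2*c^2 + 6*c + 80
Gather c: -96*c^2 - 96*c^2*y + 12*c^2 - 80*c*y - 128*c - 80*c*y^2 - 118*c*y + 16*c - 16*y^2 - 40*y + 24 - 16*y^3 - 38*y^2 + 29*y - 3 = c^2*(-96*y - 84) + c*(-80*y^2 - 198*y - 112) - 16*y^3 - 54*y^2 - 11*y + 21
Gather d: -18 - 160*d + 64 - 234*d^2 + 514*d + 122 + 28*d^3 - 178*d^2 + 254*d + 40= 28*d^3 - 412*d^2 + 608*d + 208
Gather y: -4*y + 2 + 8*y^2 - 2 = 8*y^2 - 4*y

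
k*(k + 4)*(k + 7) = k^3 + 11*k^2 + 28*k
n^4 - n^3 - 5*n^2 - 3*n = n*(n - 3)*(n + 1)^2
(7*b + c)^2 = 49*b^2 + 14*b*c + c^2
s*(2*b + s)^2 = 4*b^2*s + 4*b*s^2 + s^3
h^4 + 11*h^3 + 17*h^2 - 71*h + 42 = (h - 1)^2*(h + 6)*(h + 7)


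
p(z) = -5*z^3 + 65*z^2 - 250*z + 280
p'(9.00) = -295.00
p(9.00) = -350.00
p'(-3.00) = -775.00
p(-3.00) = 1750.00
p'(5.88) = -4.22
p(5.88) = 40.85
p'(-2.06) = -581.45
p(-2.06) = 1114.54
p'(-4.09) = -1032.62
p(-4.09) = 2731.92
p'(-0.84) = -369.78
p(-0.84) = 538.83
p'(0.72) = -164.18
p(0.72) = 131.83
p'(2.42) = -23.25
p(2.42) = -15.20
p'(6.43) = -34.27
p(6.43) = 30.68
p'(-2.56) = -681.10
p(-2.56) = 1429.87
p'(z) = -15*z^2 + 130*z - 250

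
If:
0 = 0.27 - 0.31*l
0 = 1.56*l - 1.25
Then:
No Solution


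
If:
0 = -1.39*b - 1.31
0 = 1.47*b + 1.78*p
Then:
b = -0.94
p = 0.78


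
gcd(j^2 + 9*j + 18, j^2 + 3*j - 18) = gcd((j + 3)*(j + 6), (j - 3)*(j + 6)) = j + 6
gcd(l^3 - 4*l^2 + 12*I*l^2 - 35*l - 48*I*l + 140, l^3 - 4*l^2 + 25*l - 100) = l^2 + l*(-4 + 5*I) - 20*I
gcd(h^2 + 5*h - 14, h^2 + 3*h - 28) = h + 7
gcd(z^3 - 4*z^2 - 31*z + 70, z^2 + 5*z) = z + 5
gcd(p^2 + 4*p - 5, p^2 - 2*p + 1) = p - 1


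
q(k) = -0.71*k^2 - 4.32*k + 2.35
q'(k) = -1.42*k - 4.32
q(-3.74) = 8.58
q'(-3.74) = 0.99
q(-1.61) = 7.46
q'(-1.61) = -2.03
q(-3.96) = 8.32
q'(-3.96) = 1.30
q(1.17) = -3.68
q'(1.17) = -5.98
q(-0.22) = 3.27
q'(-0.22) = -4.01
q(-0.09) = 2.73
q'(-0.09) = -4.19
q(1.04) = -2.91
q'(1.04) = -5.80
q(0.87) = -1.95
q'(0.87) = -5.56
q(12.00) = -151.73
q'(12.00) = -21.36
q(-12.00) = -48.05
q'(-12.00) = 12.72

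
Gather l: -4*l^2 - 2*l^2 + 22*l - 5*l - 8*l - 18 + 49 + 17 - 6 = -6*l^2 + 9*l + 42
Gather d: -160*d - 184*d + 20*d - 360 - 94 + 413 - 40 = -324*d - 81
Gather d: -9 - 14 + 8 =-15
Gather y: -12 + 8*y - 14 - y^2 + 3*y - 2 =-y^2 + 11*y - 28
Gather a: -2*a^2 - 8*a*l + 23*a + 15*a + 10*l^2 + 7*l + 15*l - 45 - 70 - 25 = -2*a^2 + a*(38 - 8*l) + 10*l^2 + 22*l - 140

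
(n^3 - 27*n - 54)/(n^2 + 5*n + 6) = (n^2 - 3*n - 18)/(n + 2)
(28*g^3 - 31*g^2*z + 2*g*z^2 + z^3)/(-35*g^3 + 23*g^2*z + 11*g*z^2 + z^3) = (-4*g + z)/(5*g + z)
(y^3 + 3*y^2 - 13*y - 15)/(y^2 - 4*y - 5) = (y^2 + 2*y - 15)/(y - 5)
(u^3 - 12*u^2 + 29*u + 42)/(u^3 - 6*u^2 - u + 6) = (u - 7)/(u - 1)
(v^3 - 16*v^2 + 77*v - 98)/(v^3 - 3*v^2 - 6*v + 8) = (v^3 - 16*v^2 + 77*v - 98)/(v^3 - 3*v^2 - 6*v + 8)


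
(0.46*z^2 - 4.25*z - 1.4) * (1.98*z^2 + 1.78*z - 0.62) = 0.9108*z^4 - 7.5962*z^3 - 10.6222*z^2 + 0.143*z + 0.868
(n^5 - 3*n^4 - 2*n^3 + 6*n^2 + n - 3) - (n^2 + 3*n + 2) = n^5 - 3*n^4 - 2*n^3 + 5*n^2 - 2*n - 5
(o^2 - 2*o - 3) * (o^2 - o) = o^4 - 3*o^3 - o^2 + 3*o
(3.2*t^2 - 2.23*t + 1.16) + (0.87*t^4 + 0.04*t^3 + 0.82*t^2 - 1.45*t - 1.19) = 0.87*t^4 + 0.04*t^3 + 4.02*t^2 - 3.68*t - 0.03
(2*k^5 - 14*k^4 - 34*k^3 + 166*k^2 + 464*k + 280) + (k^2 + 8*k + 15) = 2*k^5 - 14*k^4 - 34*k^3 + 167*k^2 + 472*k + 295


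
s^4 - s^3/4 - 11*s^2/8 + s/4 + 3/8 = (s - 1)*(s - 3/4)*(s + 1/2)*(s + 1)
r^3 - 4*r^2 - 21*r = r*(r - 7)*(r + 3)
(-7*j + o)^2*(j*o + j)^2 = 49*j^4*o^2 + 98*j^4*o + 49*j^4 - 14*j^3*o^3 - 28*j^3*o^2 - 14*j^3*o + j^2*o^4 + 2*j^2*o^3 + j^2*o^2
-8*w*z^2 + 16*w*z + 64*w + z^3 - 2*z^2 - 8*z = (-8*w + z)*(z - 4)*(z + 2)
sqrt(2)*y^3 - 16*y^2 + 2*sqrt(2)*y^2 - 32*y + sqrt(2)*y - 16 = (y + 1)*(y - 8*sqrt(2))*(sqrt(2)*y + sqrt(2))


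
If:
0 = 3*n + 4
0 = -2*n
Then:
No Solution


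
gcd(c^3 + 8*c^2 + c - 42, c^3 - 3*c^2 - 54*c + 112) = c^2 + 5*c - 14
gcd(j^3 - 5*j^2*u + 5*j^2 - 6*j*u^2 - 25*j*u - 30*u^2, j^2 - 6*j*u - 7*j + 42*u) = -j + 6*u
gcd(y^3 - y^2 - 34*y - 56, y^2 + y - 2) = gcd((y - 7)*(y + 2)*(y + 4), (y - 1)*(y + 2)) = y + 2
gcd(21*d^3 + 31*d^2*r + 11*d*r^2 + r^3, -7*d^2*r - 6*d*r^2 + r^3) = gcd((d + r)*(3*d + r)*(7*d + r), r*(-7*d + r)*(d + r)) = d + r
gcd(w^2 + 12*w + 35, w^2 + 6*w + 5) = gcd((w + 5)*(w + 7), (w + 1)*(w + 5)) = w + 5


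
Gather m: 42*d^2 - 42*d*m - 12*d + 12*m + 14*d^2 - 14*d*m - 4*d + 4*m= 56*d^2 - 16*d + m*(16 - 56*d)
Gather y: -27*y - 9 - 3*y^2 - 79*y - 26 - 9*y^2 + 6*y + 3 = -12*y^2 - 100*y - 32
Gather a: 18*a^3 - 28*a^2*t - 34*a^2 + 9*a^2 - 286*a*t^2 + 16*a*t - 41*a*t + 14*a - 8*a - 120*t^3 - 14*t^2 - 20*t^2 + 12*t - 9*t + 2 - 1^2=18*a^3 + a^2*(-28*t - 25) + a*(-286*t^2 - 25*t + 6) - 120*t^3 - 34*t^2 + 3*t + 1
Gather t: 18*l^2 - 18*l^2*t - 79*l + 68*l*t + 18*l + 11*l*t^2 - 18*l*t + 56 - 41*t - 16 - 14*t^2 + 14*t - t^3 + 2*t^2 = 18*l^2 - 61*l - t^3 + t^2*(11*l - 12) + t*(-18*l^2 + 50*l - 27) + 40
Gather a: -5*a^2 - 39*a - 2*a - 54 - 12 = -5*a^2 - 41*a - 66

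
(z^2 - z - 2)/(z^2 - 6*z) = (z^2 - z - 2)/(z*(z - 6))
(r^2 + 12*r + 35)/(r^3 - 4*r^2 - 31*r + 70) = (r + 7)/(r^2 - 9*r + 14)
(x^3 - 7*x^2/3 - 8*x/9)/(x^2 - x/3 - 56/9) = x*(3*x + 1)/(3*x + 7)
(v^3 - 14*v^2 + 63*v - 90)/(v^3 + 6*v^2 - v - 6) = (v^3 - 14*v^2 + 63*v - 90)/(v^3 + 6*v^2 - v - 6)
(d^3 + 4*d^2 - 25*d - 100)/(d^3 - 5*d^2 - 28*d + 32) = (d^2 - 25)/(d^2 - 9*d + 8)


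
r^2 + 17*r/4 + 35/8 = (r + 7/4)*(r + 5/2)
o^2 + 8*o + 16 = (o + 4)^2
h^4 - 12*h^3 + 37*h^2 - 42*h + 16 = (h - 8)*(h - 2)*(h - 1)^2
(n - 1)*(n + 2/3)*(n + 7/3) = n^3 + 2*n^2 - 13*n/9 - 14/9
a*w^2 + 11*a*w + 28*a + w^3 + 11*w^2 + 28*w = (a + w)*(w + 4)*(w + 7)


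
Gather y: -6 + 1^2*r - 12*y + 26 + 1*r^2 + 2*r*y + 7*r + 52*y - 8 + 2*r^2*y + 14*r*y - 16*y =r^2 + 8*r + y*(2*r^2 + 16*r + 24) + 12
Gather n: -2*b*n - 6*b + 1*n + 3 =-6*b + n*(1 - 2*b) + 3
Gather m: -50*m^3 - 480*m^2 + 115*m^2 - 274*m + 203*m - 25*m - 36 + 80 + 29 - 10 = -50*m^3 - 365*m^2 - 96*m + 63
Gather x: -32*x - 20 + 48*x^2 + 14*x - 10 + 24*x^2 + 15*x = 72*x^2 - 3*x - 30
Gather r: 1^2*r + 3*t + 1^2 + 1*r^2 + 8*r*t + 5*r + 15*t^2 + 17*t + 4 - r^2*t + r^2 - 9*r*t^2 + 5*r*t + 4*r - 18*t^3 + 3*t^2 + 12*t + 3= r^2*(2 - t) + r*(-9*t^2 + 13*t + 10) - 18*t^3 + 18*t^2 + 32*t + 8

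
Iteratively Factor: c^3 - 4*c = (c - 2)*(c^2 + 2*c) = (c - 2)*(c + 2)*(c)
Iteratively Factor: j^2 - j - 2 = (j + 1)*(j - 2)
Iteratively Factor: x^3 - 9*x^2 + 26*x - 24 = (x - 3)*(x^2 - 6*x + 8) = (x - 4)*(x - 3)*(x - 2)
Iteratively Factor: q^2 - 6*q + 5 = (q - 5)*(q - 1)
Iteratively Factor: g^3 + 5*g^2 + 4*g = (g + 1)*(g^2 + 4*g) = (g + 1)*(g + 4)*(g)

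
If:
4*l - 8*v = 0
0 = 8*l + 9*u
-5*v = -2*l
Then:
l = 0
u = 0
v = 0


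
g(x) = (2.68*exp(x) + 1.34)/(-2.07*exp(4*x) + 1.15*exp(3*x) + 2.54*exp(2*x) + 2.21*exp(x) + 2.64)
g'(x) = (2.68*exp(x) + 1.34)*(8.28*exp(4*x) - 3.45*exp(3*x) - 5.08*exp(2*x) - 2.21*exp(x))/(-2.07*exp(4*x) + 1.15*exp(3*x) + 2.54*exp(2*x) + 2.21*exp(x) + 2.64)^2 + 2.68*exp(x)/(-2.07*exp(4*x) + 1.15*exp(3*x) + 2.54*exp(2*x) + 2.21*exp(x) + 2.64) = (16.6428*exp(4*x) + 4.9312*exp(3*x) - 11.4302*exp(2*x) - 6.8072*exp(x) + 4.1138)*exp(x)/(4.2849*exp(8*x) - 4.761*exp(7*x) - 9.1931*exp(6*x) - 3.3074*exp(5*x) + 0.605*exp(4*x) + 17.2988*exp(3*x) + 18.2953*exp(2*x) + 11.6688*exp(x) + 6.9696)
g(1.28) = -0.04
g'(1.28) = 0.16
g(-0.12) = 0.61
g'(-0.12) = 0.07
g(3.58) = -0.00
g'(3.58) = 0.00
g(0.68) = -1.17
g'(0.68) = 14.48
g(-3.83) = 0.52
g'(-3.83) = 0.01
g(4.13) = -0.00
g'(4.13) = 0.00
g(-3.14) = 0.53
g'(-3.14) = 0.02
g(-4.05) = 0.52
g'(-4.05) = 0.01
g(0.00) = 0.62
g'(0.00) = 0.18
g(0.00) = 0.62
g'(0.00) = 0.18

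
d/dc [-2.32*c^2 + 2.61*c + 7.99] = 2.61 - 4.64*c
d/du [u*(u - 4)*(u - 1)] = 3*u^2 - 10*u + 4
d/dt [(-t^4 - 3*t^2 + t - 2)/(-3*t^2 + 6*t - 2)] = (6*t^5 - 18*t^4 + 8*t^3 - 15*t^2 + 10)/(9*t^4 - 36*t^3 + 48*t^2 - 24*t + 4)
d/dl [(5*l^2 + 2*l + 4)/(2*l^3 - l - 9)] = (2*(-5*l - 1)*(-2*l^3 + l + 9) - (6*l^2 - 1)*(5*l^2 + 2*l + 4))/(-2*l^3 + l + 9)^2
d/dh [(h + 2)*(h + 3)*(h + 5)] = 3*h^2 + 20*h + 31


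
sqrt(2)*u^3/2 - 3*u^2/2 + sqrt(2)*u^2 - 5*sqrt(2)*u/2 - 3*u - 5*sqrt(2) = (u + 2)*(u - 5*sqrt(2)/2)*(sqrt(2)*u/2 + 1)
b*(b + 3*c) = b^2 + 3*b*c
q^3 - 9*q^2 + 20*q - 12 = (q - 6)*(q - 2)*(q - 1)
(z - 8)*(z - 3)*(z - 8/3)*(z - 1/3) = z^4 - 14*z^3 + 521*z^2/9 - 736*z/9 + 64/3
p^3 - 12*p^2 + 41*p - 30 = (p - 6)*(p - 5)*(p - 1)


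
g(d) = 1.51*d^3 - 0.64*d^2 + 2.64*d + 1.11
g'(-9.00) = 381.09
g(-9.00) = -1175.28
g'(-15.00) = 1041.09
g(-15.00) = -5278.74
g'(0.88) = 5.02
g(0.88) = 3.97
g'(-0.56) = 4.78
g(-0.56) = -0.83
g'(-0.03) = 2.68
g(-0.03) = 1.03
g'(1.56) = 11.67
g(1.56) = 9.40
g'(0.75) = 4.23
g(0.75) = 3.37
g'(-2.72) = 39.64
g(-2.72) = -41.19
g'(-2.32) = 29.99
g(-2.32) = -27.32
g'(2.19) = 21.56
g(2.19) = 19.68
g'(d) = 4.53*d^2 - 1.28*d + 2.64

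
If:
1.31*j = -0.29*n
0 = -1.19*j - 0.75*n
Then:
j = 0.00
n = 0.00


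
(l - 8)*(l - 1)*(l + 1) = l^3 - 8*l^2 - l + 8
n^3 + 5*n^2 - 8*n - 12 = (n - 2)*(n + 1)*(n + 6)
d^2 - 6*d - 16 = (d - 8)*(d + 2)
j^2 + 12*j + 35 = (j + 5)*(j + 7)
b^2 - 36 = (b - 6)*(b + 6)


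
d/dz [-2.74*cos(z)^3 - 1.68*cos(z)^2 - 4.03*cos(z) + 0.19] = (8.22*cos(z)^2 + 3.36*cos(z) + 4.03)*sin(z)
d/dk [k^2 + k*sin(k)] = k*cos(k) + 2*k + sin(k)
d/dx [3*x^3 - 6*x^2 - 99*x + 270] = 9*x^2 - 12*x - 99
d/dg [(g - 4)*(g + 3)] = 2*g - 1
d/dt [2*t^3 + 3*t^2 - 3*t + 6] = 6*t^2 + 6*t - 3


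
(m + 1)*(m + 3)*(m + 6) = m^3 + 10*m^2 + 27*m + 18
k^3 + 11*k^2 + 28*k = k*(k + 4)*(k + 7)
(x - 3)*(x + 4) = x^2 + x - 12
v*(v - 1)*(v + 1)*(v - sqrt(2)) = v^4 - sqrt(2)*v^3 - v^2 + sqrt(2)*v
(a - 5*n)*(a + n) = a^2 - 4*a*n - 5*n^2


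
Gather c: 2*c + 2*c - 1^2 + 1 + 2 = 4*c + 2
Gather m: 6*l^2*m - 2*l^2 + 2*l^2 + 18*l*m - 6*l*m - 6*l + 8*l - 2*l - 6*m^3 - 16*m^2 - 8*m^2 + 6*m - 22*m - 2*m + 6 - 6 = -6*m^3 - 24*m^2 + m*(6*l^2 + 12*l - 18)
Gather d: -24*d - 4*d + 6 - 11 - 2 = -28*d - 7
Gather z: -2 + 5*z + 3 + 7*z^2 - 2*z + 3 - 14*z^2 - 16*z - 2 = -7*z^2 - 13*z + 2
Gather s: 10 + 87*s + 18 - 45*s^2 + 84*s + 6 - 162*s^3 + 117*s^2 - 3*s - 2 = -162*s^3 + 72*s^2 + 168*s + 32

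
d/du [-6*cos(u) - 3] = 6*sin(u)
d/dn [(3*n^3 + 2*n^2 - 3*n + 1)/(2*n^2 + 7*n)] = (6*n^4 + 42*n^3 + 20*n^2 - 4*n - 7)/(n^2*(4*n^2 + 28*n + 49))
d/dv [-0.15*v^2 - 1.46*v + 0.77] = -0.3*v - 1.46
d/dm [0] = 0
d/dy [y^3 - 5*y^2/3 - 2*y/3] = 3*y^2 - 10*y/3 - 2/3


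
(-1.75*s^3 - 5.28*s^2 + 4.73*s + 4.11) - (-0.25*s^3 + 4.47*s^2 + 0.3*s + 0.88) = -1.5*s^3 - 9.75*s^2 + 4.43*s + 3.23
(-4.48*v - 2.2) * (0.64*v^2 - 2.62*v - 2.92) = -2.8672*v^3 + 10.3296*v^2 + 18.8456*v + 6.424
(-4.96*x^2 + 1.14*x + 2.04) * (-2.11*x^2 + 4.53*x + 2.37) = 10.4656*x^4 - 24.8742*x^3 - 10.8954*x^2 + 11.943*x + 4.8348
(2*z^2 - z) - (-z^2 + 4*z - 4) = 3*z^2 - 5*z + 4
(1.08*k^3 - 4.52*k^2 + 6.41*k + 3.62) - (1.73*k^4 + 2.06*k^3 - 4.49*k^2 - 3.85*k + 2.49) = -1.73*k^4 - 0.98*k^3 - 0.0299999999999994*k^2 + 10.26*k + 1.13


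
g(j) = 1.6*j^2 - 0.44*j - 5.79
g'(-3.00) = -10.04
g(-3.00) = 9.93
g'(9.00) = 28.36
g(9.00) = 119.85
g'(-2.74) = -9.21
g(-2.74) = 7.43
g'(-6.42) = -20.98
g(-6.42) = 62.98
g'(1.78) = 5.26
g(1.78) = -1.50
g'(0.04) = -0.31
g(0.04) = -5.81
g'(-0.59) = -2.33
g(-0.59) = -4.97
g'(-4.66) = -15.35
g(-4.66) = 31.01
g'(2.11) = 6.31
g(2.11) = 0.40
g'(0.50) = 1.16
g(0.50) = -5.61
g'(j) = 3.2*j - 0.44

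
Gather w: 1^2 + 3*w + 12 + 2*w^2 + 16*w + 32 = 2*w^2 + 19*w + 45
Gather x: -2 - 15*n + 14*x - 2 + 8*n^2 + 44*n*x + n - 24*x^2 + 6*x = 8*n^2 - 14*n - 24*x^2 + x*(44*n + 20) - 4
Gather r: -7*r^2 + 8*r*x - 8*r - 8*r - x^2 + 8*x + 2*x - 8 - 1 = -7*r^2 + r*(8*x - 16) - x^2 + 10*x - 9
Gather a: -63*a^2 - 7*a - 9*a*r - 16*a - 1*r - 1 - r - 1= -63*a^2 + a*(-9*r - 23) - 2*r - 2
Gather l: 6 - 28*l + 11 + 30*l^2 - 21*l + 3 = 30*l^2 - 49*l + 20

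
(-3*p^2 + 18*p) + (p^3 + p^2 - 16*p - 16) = p^3 - 2*p^2 + 2*p - 16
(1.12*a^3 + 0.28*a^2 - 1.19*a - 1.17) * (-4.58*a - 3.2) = -5.1296*a^4 - 4.8664*a^3 + 4.5542*a^2 + 9.1666*a + 3.744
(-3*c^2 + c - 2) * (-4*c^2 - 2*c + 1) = 12*c^4 + 2*c^3 + 3*c^2 + 5*c - 2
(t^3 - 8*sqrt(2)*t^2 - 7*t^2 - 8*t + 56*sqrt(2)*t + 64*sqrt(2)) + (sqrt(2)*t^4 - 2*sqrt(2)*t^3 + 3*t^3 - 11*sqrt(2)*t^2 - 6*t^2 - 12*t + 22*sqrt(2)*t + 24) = sqrt(2)*t^4 - 2*sqrt(2)*t^3 + 4*t^3 - 19*sqrt(2)*t^2 - 13*t^2 - 20*t + 78*sqrt(2)*t + 24 + 64*sqrt(2)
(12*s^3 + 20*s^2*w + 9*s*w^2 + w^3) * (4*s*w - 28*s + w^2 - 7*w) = 48*s^4*w - 336*s^4 + 92*s^3*w^2 - 644*s^3*w + 56*s^2*w^3 - 392*s^2*w^2 + 13*s*w^4 - 91*s*w^3 + w^5 - 7*w^4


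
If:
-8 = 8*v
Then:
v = -1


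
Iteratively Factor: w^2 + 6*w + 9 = (w + 3)*(w + 3)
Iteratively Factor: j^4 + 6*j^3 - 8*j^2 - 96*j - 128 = (j - 4)*(j^3 + 10*j^2 + 32*j + 32) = (j - 4)*(j + 4)*(j^2 + 6*j + 8) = (j - 4)*(j + 4)^2*(j + 2)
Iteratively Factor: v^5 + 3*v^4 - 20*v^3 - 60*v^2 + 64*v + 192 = (v + 2)*(v^4 + v^3 - 22*v^2 - 16*v + 96) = (v + 2)*(v + 3)*(v^3 - 2*v^2 - 16*v + 32) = (v - 2)*(v + 2)*(v + 3)*(v^2 - 16) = (v - 4)*(v - 2)*(v + 2)*(v + 3)*(v + 4)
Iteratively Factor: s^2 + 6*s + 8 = (s + 2)*(s + 4)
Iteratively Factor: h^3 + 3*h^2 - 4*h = (h)*(h^2 + 3*h - 4) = h*(h - 1)*(h + 4)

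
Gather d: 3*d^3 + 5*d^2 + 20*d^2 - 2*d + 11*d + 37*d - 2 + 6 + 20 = 3*d^3 + 25*d^2 + 46*d + 24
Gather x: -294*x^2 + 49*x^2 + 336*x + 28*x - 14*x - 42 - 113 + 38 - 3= -245*x^2 + 350*x - 120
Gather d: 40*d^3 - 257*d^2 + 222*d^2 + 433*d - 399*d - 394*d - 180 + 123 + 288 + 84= 40*d^3 - 35*d^2 - 360*d + 315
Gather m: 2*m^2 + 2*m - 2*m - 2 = 2*m^2 - 2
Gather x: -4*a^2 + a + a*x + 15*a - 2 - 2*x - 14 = -4*a^2 + 16*a + x*(a - 2) - 16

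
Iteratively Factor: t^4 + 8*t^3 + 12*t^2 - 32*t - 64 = (t + 4)*(t^3 + 4*t^2 - 4*t - 16) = (t - 2)*(t + 4)*(t^2 + 6*t + 8) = (t - 2)*(t + 4)^2*(t + 2)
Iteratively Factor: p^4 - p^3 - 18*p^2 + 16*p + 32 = (p + 4)*(p^3 - 5*p^2 + 2*p + 8) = (p - 4)*(p + 4)*(p^2 - p - 2) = (p - 4)*(p + 1)*(p + 4)*(p - 2)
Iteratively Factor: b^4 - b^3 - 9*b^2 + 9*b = (b + 3)*(b^3 - 4*b^2 + 3*b) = b*(b + 3)*(b^2 - 4*b + 3) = b*(b - 1)*(b + 3)*(b - 3)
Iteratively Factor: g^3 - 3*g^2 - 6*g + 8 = (g - 4)*(g^2 + g - 2) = (g - 4)*(g + 2)*(g - 1)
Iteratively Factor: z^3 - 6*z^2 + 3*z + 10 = (z + 1)*(z^2 - 7*z + 10) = (z - 2)*(z + 1)*(z - 5)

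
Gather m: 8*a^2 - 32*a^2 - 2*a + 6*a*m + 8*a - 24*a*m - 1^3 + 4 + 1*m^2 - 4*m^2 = -24*a^2 - 18*a*m + 6*a - 3*m^2 + 3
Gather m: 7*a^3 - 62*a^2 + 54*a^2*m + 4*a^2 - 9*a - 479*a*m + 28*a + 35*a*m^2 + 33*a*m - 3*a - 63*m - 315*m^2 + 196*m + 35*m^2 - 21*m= 7*a^3 - 58*a^2 + 16*a + m^2*(35*a - 280) + m*(54*a^2 - 446*a + 112)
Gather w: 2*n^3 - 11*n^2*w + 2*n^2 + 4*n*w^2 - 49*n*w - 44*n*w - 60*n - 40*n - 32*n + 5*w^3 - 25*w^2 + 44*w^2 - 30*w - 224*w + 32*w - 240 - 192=2*n^3 + 2*n^2 - 132*n + 5*w^3 + w^2*(4*n + 19) + w*(-11*n^2 - 93*n - 222) - 432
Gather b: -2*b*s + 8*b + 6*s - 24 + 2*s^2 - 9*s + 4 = b*(8 - 2*s) + 2*s^2 - 3*s - 20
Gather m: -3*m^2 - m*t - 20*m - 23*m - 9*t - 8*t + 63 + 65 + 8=-3*m^2 + m*(-t - 43) - 17*t + 136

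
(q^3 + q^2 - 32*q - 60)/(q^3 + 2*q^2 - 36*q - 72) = (q + 5)/(q + 6)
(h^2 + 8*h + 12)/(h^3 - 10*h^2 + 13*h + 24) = (h^2 + 8*h + 12)/(h^3 - 10*h^2 + 13*h + 24)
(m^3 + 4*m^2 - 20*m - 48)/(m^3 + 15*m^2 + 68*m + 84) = (m - 4)/(m + 7)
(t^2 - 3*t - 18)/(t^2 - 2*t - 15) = (t - 6)/(t - 5)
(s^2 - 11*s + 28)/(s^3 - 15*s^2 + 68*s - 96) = (s - 7)/(s^2 - 11*s + 24)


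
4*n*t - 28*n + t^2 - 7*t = (4*n + t)*(t - 7)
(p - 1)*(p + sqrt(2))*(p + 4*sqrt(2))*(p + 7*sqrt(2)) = p^4 - p^3 + 12*sqrt(2)*p^3 - 12*sqrt(2)*p^2 + 78*p^2 - 78*p + 56*sqrt(2)*p - 56*sqrt(2)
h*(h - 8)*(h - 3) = h^3 - 11*h^2 + 24*h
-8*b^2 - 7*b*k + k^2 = (-8*b + k)*(b + k)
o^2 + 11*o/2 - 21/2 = (o - 3/2)*(o + 7)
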